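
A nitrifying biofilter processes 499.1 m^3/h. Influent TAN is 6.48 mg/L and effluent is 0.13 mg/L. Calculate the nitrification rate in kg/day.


Concentration drop: TAN_in - TAN_out = 6.48 - 0.13 = 6.35 mg/L
Hourly TAN removed = Q * dTAN = 499.1 m^3/h * 6.35 mg/L = 3169.285 g/h  (m^3/h * mg/L = g/h)
Daily TAN removed = 3169.285 * 24 = 76062.84 g/day
Convert to kg/day: 76062.84 / 1000 = 76.06284 kg/day

76.06284 kg/day


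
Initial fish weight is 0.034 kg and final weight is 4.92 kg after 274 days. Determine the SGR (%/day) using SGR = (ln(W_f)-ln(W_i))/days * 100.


ln(W_f) = ln(4.92) = 1.5933085
ln(W_i) = ln(0.034) = -3.3813948
ln(W_f) - ln(W_i) = 1.5933085 - -3.3813948 = 4.9747033
SGR = 4.9747033 / 274 * 100 = 1.81559 %/day

1.81559 %/day


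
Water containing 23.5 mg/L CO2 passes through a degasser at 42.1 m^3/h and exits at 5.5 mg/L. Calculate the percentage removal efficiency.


CO2_out / CO2_in = 5.5 / 23.5 = 0.23404255
Fraction remaining = 0.23404255
efficiency = (1 - 0.23404255) * 100 = 76.5957 %

76.5957 %


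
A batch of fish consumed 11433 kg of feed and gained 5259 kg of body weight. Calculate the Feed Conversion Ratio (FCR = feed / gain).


FCR = feed consumed / weight gained
FCR = 11433 kg / 5259 kg = 2.17399

2.17399


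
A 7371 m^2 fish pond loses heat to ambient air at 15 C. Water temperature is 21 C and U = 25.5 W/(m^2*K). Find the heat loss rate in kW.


Temperature difference dT = 21 - 15 = 6 K
Heat loss (W) = U * A * dT = 25.5 * 7371 * 6 = 1127763 W
Convert to kW: 1127763 / 1000 = 1127.763 kW

1127.763 kW


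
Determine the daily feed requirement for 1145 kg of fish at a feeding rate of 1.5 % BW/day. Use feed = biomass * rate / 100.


Feeding rate fraction = 1.5% / 100 = 0.015
Daily feed = 1145 kg * 0.015 = 17.175 kg/day

17.175 kg/day


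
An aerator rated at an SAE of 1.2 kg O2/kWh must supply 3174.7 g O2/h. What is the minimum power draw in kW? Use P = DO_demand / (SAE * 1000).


SAE in g O2/kWh = 1.2 * 1000 = 1200 g/kWh
P = DO_demand / SAE_g = 3174.7 / 1200 = 2.64558 kW

2.64558 kW


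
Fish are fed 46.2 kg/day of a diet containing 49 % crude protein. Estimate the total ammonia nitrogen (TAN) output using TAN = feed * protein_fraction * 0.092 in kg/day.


Protein in feed = 46.2 * 49/100 = 22.638 kg/day
TAN = protein * 0.092 = 22.638 * 0.092 = 2.082696 kg/day

2.082696 kg/day


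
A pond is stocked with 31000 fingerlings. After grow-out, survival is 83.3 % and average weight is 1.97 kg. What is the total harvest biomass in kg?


Survivors = 31000 * 83.3/100 = 25823 fish
Harvest biomass = survivors * W_f = 25823 * 1.97 = 50871.31 kg

50871.31 kg


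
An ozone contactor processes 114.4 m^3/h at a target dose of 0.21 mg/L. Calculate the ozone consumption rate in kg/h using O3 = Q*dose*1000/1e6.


O3 demand (mg/h) = Q * dose * 1000 = 114.4 * 0.21 * 1000 = 24024 mg/h
Convert mg to kg: 24024 / 1e6 = 0.024024 kg/h

0.024024 kg/h


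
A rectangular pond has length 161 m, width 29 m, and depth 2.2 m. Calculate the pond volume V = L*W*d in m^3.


Base area = L * W = 161 * 29 = 4669 m^2
Volume = area * depth = 4669 * 2.2 = 10271.8 m^3

10271.8 m^3


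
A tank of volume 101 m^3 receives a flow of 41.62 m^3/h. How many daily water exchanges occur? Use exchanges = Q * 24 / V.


Daily flow volume = 41.62 m^3/h * 24 h = 998.88 m^3/day
Exchanges = daily flow / tank volume = 998.88 / 101 = 9.8899 exchanges/day

9.8899 exchanges/day


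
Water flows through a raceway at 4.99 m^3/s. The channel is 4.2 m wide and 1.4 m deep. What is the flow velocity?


Cross-sectional area = W * d = 4.2 * 1.4 = 5.88 m^2
Velocity = Q / A = 4.99 / 5.88 = 0.848639 m/s

0.848639 m/s


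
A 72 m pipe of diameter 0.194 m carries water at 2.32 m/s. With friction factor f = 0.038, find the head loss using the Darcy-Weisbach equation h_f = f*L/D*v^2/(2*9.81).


v^2 = 2.32^2 = 5.3824 m^2/s^2
L/D = 72/0.194 = 371.13402
h_f = f*(L/D)*v^2/(2g) = 0.038 * 371.13402 * 5.3824 / 19.62 = 3.86893 m

3.86893 m


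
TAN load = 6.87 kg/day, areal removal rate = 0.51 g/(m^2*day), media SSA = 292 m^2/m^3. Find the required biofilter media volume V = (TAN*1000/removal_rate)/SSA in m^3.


A = 6.87*1000 / 0.51 = 13470.588 m^2
V = 13470.588 / 292 = 46.1322

46.1322 m^3


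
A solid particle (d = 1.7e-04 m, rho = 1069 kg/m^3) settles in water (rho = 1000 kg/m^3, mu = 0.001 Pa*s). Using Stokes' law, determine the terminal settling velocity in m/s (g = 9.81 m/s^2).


Density difference: rho_p - rho_f = 1069 - 1000 = 69 kg/m^3
d^2 = (1.7e-04)^2 = 2.89e-08 m^2
Numerator = (rho_p - rho_f) * g * d^2 = 69 * 9.81 * 2.89e-08 = 1.9562121e-05
Denominator = 18 * mu = 18 * 0.001 = 0.018
v_s = 1.9562121e-05 / 0.018 = 0.00108678 m/s
Check: Re = rho_f * v_s * d / mu = 1000 * 0.00108678 * 1.7e-04 / 0.001 = 0.185 < 1, so Stokes' law applies.

0.00108678 m/s


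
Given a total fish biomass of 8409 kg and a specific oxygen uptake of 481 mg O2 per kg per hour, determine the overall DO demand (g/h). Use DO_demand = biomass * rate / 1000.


Total O2 consumption (mg/h) = 8409 kg * 481 mg/(kg*h) = 4044729 mg/h
Convert to g/h: 4044729 / 1000 = 4044.729 g/h

4044.729 g/h


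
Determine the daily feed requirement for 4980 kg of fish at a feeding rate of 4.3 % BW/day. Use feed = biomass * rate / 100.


Feeding rate fraction = 4.3% / 100 = 0.043
Daily feed = 4980 kg * 0.043 = 214.14 kg/day

214.14 kg/day


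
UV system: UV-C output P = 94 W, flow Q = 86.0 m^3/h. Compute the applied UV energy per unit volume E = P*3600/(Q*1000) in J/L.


Energy delivered per hour = 94 W * 3600 s = 338400 J/h
Volume treated per hour = 86.0 m^3/h * 1000 = 86000 L/h
dose = 338400 / 86000 = 3.93488 J/L

3.93488 J/L


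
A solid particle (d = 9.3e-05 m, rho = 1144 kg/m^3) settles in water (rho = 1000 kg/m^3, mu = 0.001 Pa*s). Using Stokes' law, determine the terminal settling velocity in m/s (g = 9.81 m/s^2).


Density difference: rho_p - rho_f = 1144 - 1000 = 144 kg/m^3
d^2 = (9.3e-05)^2 = 8.649e-09 m^2
Numerator = (rho_p - rho_f) * g * d^2 = 144 * 9.81 * 8.649e-09 = 1.2217923e-05
Denominator = 18 * mu = 18 * 0.001 = 0.018
v_s = 1.2217923e-05 / 0.018 = 6.78773e-04 m/s
Check: Re = rho_f * v_s * d / mu = 1000 * 6.78773e-04 * 9.3e-05 / 0.001 = 0.0631 < 1, so Stokes' law applies.

6.78773e-04 m/s


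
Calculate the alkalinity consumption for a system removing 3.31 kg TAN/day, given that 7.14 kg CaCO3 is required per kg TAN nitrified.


Alkalinity factor: 7.14 kg CaCO3 consumed per kg TAN nitrified
alk = 3.31 kg TAN * 7.14 = 23.6334 kg CaCO3/day

23.6334 kg CaCO3/day


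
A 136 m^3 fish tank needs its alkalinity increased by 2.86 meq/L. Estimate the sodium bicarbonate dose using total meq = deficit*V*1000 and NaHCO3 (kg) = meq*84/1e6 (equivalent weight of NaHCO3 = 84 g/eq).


Tank volume in L = 136 m^3 * 1000 = 136000 L
Total meq required = 2.86 meq/L * 136000 L = 388960 meq
NaHCO3 mass = 388960 meq * 84 mg/meq / 1e6 = 32.6726 kg

32.6726 kg


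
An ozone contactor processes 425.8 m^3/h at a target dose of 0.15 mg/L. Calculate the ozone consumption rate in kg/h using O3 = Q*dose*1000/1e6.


O3 demand (mg/h) = Q * dose * 1000 = 425.8 * 0.15 * 1000 = 63870 mg/h
Convert mg to kg: 63870 / 1e6 = 0.06387 kg/h

0.06387 kg/h


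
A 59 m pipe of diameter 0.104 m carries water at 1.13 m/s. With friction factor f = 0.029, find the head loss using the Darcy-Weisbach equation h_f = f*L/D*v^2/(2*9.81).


v^2 = 1.13^2 = 1.2769 m^2/s^2
L/D = 59/0.104 = 567.30769
h_f = f*(L/D)*v^2/(2g) = 0.029 * 567.30769 * 1.2769 / 19.62 = 1.07072 m

1.07072 m


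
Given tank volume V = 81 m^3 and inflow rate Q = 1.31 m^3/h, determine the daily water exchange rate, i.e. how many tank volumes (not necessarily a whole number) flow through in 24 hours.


Daily flow volume = 1.31 m^3/h * 24 h = 31.44 m^3/day
Exchanges = daily flow / tank volume = 31.44 / 81 = 0.388148 exchanges/day

0.388148 exchanges/day


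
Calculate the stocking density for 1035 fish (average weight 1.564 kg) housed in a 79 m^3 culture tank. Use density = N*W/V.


Total biomass = 1035 fish * 1.564 kg = 1618.74 kg
Density = total biomass / volume = 1618.74 / 79 = 20.4904 kg/m^3

20.4904 kg/m^3


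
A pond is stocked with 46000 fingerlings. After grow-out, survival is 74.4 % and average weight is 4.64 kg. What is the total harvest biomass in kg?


Survivors = 46000 * 74.4/100 = 34224 fish
Harvest biomass = survivors * W_f = 34224 * 4.64 = 158799.36 kg

158799.36 kg


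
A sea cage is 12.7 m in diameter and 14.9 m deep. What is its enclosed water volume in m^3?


r = d/2 = 12.7/2 = 6.35 m
Base area = pi*r^2 = pi*6.35^2 = 126.67687 m^2
Volume = 126.67687 * 14.9 = 1887.49 m^3

1887.49 m^3


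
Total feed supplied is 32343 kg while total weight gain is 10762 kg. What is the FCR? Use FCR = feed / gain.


FCR = feed consumed / weight gained
FCR = 32343 kg / 10762 kg = 3.0053

3.0053


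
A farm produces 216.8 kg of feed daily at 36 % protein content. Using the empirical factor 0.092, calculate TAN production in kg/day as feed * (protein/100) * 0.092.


Protein in feed = 216.8 * 36/100 = 78.048 kg/day
TAN = protein * 0.092 = 78.048 * 0.092 = 7.180416 kg/day

7.180416 kg/day


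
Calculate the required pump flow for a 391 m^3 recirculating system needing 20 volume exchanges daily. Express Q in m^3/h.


Daily recirculation volume = 391 m^3 * 20 = 7820 m^3/day
Flow rate Q = daily volume / 24 h = 7820 / 24 = 325.833 m^3/h

325.833 m^3/h


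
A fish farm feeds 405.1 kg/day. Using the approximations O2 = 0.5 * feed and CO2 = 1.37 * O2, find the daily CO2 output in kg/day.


O2 = 405.1 * 0.5 = 202.55
CO2 = 202.55 * 1.37 = 277.4935

277.4935 kg/day


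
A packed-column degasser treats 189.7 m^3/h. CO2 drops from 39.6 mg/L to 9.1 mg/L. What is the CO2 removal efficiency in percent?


CO2_out / CO2_in = 9.1 / 39.6 = 0.22979798
Fraction remaining = 0.22979798
efficiency = (1 - 0.22979798) * 100 = 77.0202 %

77.0202 %


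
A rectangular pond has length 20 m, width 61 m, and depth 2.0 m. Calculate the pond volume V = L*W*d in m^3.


Base area = L * W = 20 * 61 = 1220 m^2
Volume = area * depth = 1220 * 2.0 = 2440 m^3

2440 m^3


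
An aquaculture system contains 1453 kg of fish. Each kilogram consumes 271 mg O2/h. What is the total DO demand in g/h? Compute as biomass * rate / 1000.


Total O2 consumption (mg/h) = 1453 kg * 271 mg/(kg*h) = 393763 mg/h
Convert to g/h: 393763 / 1000 = 393.763 g/h

393.763 g/h


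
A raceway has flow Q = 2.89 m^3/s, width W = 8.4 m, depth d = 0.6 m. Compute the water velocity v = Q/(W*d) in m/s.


Cross-sectional area = W * d = 8.4 * 0.6 = 5.04 m^2
Velocity = Q / A = 2.89 / 5.04 = 0.573413 m/s

0.573413 m/s


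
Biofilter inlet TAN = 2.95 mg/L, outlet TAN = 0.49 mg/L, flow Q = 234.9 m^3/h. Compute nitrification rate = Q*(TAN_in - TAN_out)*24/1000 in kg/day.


Concentration drop: TAN_in - TAN_out = 2.95 - 0.49 = 2.46 mg/L
Hourly TAN removed = Q * dTAN = 234.9 m^3/h * 2.46 mg/L = 577.854 g/h  (m^3/h * mg/L = g/h)
Daily TAN removed = 577.854 * 24 = 13868.496 g/day
Convert to kg/day: 13868.496 / 1000 = 13.868496 kg/day

13.868496 kg/day


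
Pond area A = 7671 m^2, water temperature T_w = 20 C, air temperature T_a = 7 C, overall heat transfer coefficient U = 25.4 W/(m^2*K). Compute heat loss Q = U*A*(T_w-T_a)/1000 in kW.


Temperature difference dT = 20 - 7 = 13 K
Heat loss (W) = U * A * dT = 25.4 * 7671 * 13 = 2532964.2 W
Convert to kW: 2532964.2 / 1000 = 2532.9642 kW

2532.9642 kW


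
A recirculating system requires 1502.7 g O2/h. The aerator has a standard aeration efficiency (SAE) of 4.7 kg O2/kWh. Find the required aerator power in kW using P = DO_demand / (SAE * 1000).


SAE in g O2/kWh = 4.7 * 1000 = 4700 g/kWh
P = DO_demand / SAE_g = 1502.7 / 4700 = 0.319723 kW

0.319723 kW


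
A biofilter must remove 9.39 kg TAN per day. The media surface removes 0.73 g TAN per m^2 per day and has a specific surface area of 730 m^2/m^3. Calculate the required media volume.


A = 9.39*1000 / 0.73 = 12863.014 m^2
V = 12863.014 / 730 = 17.6206

17.6206 m^3


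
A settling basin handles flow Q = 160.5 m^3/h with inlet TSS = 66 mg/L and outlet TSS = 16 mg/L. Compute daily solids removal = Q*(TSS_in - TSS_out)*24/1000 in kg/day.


Concentration drop: TSS_in - TSS_out = 66 - 16 = 50 mg/L
Hourly solids removed = Q * dTSS = 160.5 m^3/h * 50 mg/L = 8025 g/h  (m^3/h * mg/L = g/h)
Daily solids removed = 8025 * 24 = 192600 g/day
Convert g to kg: 192600 / 1000 = 192.6 kg/day

192.6 kg/day


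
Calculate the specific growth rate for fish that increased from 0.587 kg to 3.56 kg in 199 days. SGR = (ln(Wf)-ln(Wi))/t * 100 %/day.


ln(W_f) = ln(3.56) = 1.2697605
ln(W_i) = ln(0.587) = -0.53273046
ln(W_f) - ln(W_i) = 1.2697605 - -0.53273046 = 1.802491
SGR = 1.802491 / 199 * 100 = 0.905774 %/day

0.905774 %/day


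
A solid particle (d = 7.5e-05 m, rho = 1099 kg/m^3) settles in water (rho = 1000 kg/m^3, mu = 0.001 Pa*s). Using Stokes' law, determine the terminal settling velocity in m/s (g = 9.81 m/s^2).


Density difference: rho_p - rho_f = 1099 - 1000 = 99 kg/m^3
d^2 = (7.5e-05)^2 = 5.625e-09 m^2
Numerator = (rho_p - rho_f) * g * d^2 = 99 * 9.81 * 5.625e-09 = 5.4629438e-06
Denominator = 18 * mu = 18 * 0.001 = 0.018
v_s = 5.4629438e-06 / 0.018 = 3.03497e-04 m/s
Check: Re = rho_f * v_s * d / mu = 1000 * 3.03497e-04 * 7.5e-05 / 0.001 = 0.0228 < 1, so Stokes' law applies.

3.03497e-04 m/s


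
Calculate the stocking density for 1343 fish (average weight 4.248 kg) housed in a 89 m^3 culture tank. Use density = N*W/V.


Total biomass = 1343 fish * 4.248 kg = 5705.064 kg
Density = total biomass / volume = 5705.064 / 89 = 64.1018 kg/m^3

64.1018 kg/m^3


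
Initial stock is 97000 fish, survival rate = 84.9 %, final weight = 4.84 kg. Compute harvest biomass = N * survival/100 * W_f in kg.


Survivors = 97000 * 84.9/100 = 82353 fish
Harvest biomass = survivors * W_f = 82353 * 4.84 = 398588.52 kg

398588.52 kg


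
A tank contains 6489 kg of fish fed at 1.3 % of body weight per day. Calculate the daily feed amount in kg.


Feeding rate fraction = 1.3% / 100 = 0.013
Daily feed = 6489 kg * 0.013 = 84.357 kg/day

84.357 kg/day


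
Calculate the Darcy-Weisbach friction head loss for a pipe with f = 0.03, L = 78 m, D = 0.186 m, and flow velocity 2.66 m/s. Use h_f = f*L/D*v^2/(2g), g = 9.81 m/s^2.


v^2 = 2.66^2 = 7.0756 m^2/s^2
L/D = 78/0.186 = 419.35484
h_f = f*(L/D)*v^2/(2g) = 0.03 * 419.35484 * 7.0756 / 19.62 = 4.53698 m

4.53698 m


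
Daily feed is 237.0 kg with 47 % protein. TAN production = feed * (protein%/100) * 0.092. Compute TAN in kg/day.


Protein in feed = 237.0 * 47/100 = 111.39 kg/day
TAN = protein * 0.092 = 111.39 * 0.092 = 10.24788 kg/day

10.24788 kg/day


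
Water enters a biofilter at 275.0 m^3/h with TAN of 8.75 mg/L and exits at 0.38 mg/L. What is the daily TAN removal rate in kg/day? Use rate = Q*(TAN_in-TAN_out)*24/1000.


Concentration drop: TAN_in - TAN_out = 8.75 - 0.38 = 8.37 mg/L
Hourly TAN removed = Q * dTAN = 275.0 m^3/h * 8.37 mg/L = 2301.75 g/h  (m^3/h * mg/L = g/h)
Daily TAN removed = 2301.75 * 24 = 55242 g/day
Convert to kg/day: 55242 / 1000 = 55.242 kg/day

55.242 kg/day


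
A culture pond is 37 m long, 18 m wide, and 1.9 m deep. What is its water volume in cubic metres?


Base area = L * W = 37 * 18 = 666 m^2
Volume = area * depth = 666 * 1.9 = 1265.4 m^3

1265.4 m^3


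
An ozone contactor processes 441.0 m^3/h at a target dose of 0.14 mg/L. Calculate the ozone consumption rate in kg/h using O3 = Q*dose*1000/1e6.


O3 demand (mg/h) = Q * dose * 1000 = 441.0 * 0.14 * 1000 = 61740 mg/h
Convert mg to kg: 61740 / 1e6 = 0.06174 kg/h

0.06174 kg/h


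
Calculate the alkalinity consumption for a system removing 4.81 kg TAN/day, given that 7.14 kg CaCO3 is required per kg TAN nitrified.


Alkalinity factor: 7.14 kg CaCO3 consumed per kg TAN nitrified
alk = 4.81 kg TAN * 7.14 = 34.3434 kg CaCO3/day

34.3434 kg CaCO3/day


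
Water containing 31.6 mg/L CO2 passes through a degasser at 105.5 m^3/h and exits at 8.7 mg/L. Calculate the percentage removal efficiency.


CO2_out / CO2_in = 8.7 / 31.6 = 0.27531646
Fraction remaining = 0.27531646
efficiency = (1 - 0.27531646) * 100 = 72.4684 %

72.4684 %


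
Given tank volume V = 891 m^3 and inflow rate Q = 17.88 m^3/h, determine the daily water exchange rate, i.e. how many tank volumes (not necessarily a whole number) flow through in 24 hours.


Daily flow volume = 17.88 m^3/h * 24 h = 429.12 m^3/day
Exchanges = daily flow / tank volume = 429.12 / 891 = 0.481616 exchanges/day

0.481616 exchanges/day


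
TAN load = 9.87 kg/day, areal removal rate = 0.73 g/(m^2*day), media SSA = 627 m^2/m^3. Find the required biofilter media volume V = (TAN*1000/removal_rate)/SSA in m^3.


A = 9.87*1000 / 0.73 = 13520.548 m^2
V = 13520.548 / 627 = 21.5639

21.5639 m^3


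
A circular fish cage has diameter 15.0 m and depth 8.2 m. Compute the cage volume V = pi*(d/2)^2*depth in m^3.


r = d/2 = 15.0/2 = 7.5 m
Base area = pi*r^2 = pi*7.5^2 = 176.71459 m^2
Volume = 176.71459 * 8.2 = 1449.06 m^3

1449.06 m^3


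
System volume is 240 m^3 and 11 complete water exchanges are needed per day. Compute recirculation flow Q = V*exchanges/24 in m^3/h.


Daily recirculation volume = 240 m^3 * 11 = 2640 m^3/day
Flow rate Q = daily volume / 24 h = 2640 / 24 = 110 m^3/h

110 m^3/h


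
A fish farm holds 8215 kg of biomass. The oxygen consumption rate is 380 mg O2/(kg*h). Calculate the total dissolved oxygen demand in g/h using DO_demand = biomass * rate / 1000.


Total O2 consumption (mg/h) = 8215 kg * 380 mg/(kg*h) = 3121700 mg/h
Convert to g/h: 3121700 / 1000 = 3121.7 g/h

3121.7 g/h


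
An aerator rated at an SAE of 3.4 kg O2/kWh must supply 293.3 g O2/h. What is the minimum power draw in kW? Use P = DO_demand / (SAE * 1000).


SAE in g O2/kWh = 3.4 * 1000 = 3400 g/kWh
P = DO_demand / SAE_g = 293.3 / 3400 = 0.0862647 kW

0.0862647 kW


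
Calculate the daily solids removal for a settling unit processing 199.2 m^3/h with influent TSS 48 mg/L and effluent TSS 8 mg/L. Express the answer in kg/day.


Concentration drop: TSS_in - TSS_out = 48 - 8 = 40 mg/L
Hourly solids removed = Q * dTSS = 199.2 m^3/h * 40 mg/L = 7968 g/h  (m^3/h * mg/L = g/h)
Daily solids removed = 7968 * 24 = 191232 g/day
Convert g to kg: 191232 / 1000 = 191.232 kg/day

191.232 kg/day


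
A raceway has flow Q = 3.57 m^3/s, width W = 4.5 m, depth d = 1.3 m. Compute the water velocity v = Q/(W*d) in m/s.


Cross-sectional area = W * d = 4.5 * 1.3 = 5.85 m^2
Velocity = Q / A = 3.57 / 5.85 = 0.610256 m/s

0.610256 m/s


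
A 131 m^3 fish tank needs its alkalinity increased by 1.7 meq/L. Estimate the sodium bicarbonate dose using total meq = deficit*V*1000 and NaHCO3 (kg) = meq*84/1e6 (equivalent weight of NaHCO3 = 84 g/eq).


Tank volume in L = 131 m^3 * 1000 = 131000 L
Total meq required = 1.7 meq/L * 131000 L = 222700 meq
NaHCO3 mass = 222700 meq * 84 mg/meq / 1e6 = 18.7068 kg

18.7068 kg


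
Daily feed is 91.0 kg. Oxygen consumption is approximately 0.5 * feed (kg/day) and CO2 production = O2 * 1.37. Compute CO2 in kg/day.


O2 = 91.0 * 0.5 = 45.5
CO2 = 45.5 * 1.37 = 62.335

62.335 kg/day


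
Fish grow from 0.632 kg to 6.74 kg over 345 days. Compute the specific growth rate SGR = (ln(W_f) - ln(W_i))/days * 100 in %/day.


ln(W_f) = ln(6.74) = 1.9080599
ln(W_i) = ln(0.632) = -0.45886588
ln(W_f) - ln(W_i) = 1.9080599 - -0.45886588 = 2.3669258
SGR = 2.3669258 / 345 * 100 = 0.686065 %/day

0.686065 %/day


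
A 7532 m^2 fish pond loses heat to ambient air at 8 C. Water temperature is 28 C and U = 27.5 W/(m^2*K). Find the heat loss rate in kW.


Temperature difference dT = 28 - 8 = 20 K
Heat loss (W) = U * A * dT = 27.5 * 7532 * 20 = 4142600 W
Convert to kW: 4142600 / 1000 = 4142.6 kW

4142.6 kW


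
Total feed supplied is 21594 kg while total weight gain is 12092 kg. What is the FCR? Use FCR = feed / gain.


FCR = feed consumed / weight gained
FCR = 21594 kg / 12092 kg = 1.78581

1.78581


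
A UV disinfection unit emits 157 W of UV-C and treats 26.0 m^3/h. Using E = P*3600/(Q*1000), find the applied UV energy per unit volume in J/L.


Energy delivered per hour = 157 W * 3600 s = 565200 J/h
Volume treated per hour = 26.0 m^3/h * 1000 = 26000 L/h
dose = 565200 / 26000 = 21.7385 J/L

21.7385 J/L


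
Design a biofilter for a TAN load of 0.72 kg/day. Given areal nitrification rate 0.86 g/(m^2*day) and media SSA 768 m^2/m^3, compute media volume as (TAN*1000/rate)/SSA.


A = 0.72*1000 / 0.86 = 837.2093 m^2
V = 837.2093 / 768 = 1.09012

1.09012 m^3


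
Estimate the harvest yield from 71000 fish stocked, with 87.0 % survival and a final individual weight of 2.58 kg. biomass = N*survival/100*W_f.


Survivors = 71000 * 87.0/100 = 61770 fish
Harvest biomass = survivors * W_f = 61770 * 2.58 = 159366.6 kg

159366.6 kg


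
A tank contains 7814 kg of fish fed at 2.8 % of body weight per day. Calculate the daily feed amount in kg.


Feeding rate fraction = 2.8% / 100 = 0.028
Daily feed = 7814 kg * 0.028 = 218.792 kg/day

218.792 kg/day


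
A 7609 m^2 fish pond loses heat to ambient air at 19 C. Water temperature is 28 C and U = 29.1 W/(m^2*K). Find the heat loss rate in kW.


Temperature difference dT = 28 - 19 = 9 K
Heat loss (W) = U * A * dT = 29.1 * 7609 * 9 = 1992797.1 W
Convert to kW: 1992797.1 / 1000 = 1992.7971 kW

1992.7971 kW


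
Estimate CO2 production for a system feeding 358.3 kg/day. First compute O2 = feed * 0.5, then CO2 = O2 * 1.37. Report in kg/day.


O2 = 358.3 * 0.5 = 179.15
CO2 = 179.15 * 1.37 = 245.4355

245.4355 kg/day


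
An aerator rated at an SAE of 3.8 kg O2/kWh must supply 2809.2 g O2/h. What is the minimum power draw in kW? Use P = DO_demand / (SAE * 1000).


SAE in g O2/kWh = 3.8 * 1000 = 3800 g/kWh
P = DO_demand / SAE_g = 2809.2 / 3800 = 0.739263 kW

0.739263 kW


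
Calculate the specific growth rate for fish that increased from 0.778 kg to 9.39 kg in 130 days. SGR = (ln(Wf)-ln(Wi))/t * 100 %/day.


ln(W_f) = ln(9.39) = 2.2396453
ln(W_i) = ln(0.778) = -0.25102875
ln(W_f) - ln(W_i) = 2.2396453 - -0.25102875 = 2.490674
SGR = 2.490674 / 130 * 100 = 1.9159 %/day

1.9159 %/day


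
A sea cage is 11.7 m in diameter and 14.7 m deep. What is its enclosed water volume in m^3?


r = d/2 = 11.7/2 = 5.85 m
Base area = pi*r^2 = pi*5.85^2 = 107.51315 m^2
Volume = 107.51315 * 14.7 = 1580.44 m^3

1580.44 m^3


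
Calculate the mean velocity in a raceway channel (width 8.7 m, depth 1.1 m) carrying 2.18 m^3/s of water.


Cross-sectional area = W * d = 8.7 * 1.1 = 9.57 m^2
Velocity = Q / A = 2.18 / 9.57 = 0.227795 m/s

0.227795 m/s


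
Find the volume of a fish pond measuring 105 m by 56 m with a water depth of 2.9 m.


Base area = L * W = 105 * 56 = 5880 m^2
Volume = area * depth = 5880 * 2.9 = 17052 m^3

17052 m^3


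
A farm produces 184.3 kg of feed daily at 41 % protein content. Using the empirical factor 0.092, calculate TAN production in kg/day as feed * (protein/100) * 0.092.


Protein in feed = 184.3 * 41/100 = 75.563 kg/day
TAN = protein * 0.092 = 75.563 * 0.092 = 6.951796 kg/day

6.951796 kg/day


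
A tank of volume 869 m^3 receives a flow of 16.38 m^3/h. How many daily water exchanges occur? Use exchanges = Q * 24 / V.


Daily flow volume = 16.38 m^3/h * 24 h = 393.12 m^3/day
Exchanges = daily flow / tank volume = 393.12 / 869 = 0.452382 exchanges/day

0.452382 exchanges/day


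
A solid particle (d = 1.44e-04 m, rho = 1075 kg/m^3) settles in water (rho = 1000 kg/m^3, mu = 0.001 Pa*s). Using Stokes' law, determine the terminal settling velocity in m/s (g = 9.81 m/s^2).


Density difference: rho_p - rho_f = 1075 - 1000 = 75 kg/m^3
d^2 = (1.44e-04)^2 = 2.0736e-08 m^2
Numerator = (rho_p - rho_f) * g * d^2 = 75 * 9.81 * 2.0736e-08 = 1.5256512e-05
Denominator = 18 * mu = 18 * 0.001 = 0.018
v_s = 1.5256512e-05 / 0.018 = 8.47584e-04 m/s
Check: Re = rho_f * v_s * d / mu = 1000 * 8.47584e-04 * 1.44e-04 / 0.001 = 0.122 < 1, so Stokes' law applies.

8.47584e-04 m/s


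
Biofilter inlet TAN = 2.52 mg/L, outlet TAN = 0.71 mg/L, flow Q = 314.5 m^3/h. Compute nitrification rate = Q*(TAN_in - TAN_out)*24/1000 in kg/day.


Concentration drop: TAN_in - TAN_out = 2.52 - 0.71 = 1.81 mg/L
Hourly TAN removed = Q * dTAN = 314.5 m^3/h * 1.81 mg/L = 569.245 g/h  (m^3/h * mg/L = g/h)
Daily TAN removed = 569.245 * 24 = 13661.88 g/day
Convert to kg/day: 13661.88 / 1000 = 13.66188 kg/day

13.66188 kg/day


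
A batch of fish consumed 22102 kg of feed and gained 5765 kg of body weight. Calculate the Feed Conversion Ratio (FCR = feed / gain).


FCR = feed consumed / weight gained
FCR = 22102 kg / 5765 kg = 3.83382

3.83382


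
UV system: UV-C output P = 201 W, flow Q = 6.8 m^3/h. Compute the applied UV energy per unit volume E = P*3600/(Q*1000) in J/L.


Energy delivered per hour = 201 W * 3600 s = 723600 J/h
Volume treated per hour = 6.8 m^3/h * 1000 = 6800 L/h
dose = 723600 / 6800 = 106.412 J/L

106.412 J/L


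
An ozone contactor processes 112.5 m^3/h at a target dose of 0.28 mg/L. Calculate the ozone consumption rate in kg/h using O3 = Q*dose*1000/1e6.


O3 demand (mg/h) = Q * dose * 1000 = 112.5 * 0.28 * 1000 = 31500 mg/h
Convert mg to kg: 31500 / 1e6 = 0.0315 kg/h

0.0315 kg/h


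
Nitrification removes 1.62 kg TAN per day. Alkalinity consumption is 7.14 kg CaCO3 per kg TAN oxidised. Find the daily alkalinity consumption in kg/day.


Alkalinity factor: 7.14 kg CaCO3 consumed per kg TAN nitrified
alk = 1.62 kg TAN * 7.14 = 11.5668 kg CaCO3/day

11.5668 kg CaCO3/day


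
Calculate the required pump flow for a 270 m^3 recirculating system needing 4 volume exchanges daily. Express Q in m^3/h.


Daily recirculation volume = 270 m^3 * 4 = 1080 m^3/day
Flow rate Q = daily volume / 24 h = 1080 / 24 = 45 m^3/h

45 m^3/h


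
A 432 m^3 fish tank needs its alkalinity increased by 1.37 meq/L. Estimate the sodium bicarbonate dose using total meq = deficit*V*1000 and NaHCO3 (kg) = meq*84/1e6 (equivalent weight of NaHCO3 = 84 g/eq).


Tank volume in L = 432 m^3 * 1000 = 432000 L
Total meq required = 1.37 meq/L * 432000 L = 591840 meq
NaHCO3 mass = 591840 meq * 84 mg/meq / 1e6 = 49.7146 kg

49.7146 kg


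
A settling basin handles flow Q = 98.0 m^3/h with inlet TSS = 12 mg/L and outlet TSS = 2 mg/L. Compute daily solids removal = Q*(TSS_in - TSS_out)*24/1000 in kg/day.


Concentration drop: TSS_in - TSS_out = 12 - 2 = 10 mg/L
Hourly solids removed = Q * dTSS = 98.0 m^3/h * 10 mg/L = 980 g/h  (m^3/h * mg/L = g/h)
Daily solids removed = 980 * 24 = 23520 g/day
Convert g to kg: 23520 / 1000 = 23.52 kg/day

23.52 kg/day


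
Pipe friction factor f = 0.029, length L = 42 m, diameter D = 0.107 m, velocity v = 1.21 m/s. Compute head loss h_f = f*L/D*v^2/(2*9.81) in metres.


v^2 = 1.21^2 = 1.4641 m^2/s^2
L/D = 42/0.107 = 392.52336
h_f = f*(L/D)*v^2/(2g) = 0.029 * 392.52336 * 1.4641 / 19.62 = 0.849445 m

0.849445 m


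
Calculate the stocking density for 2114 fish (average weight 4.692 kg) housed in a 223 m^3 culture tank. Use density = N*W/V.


Total biomass = 2114 fish * 4.692 kg = 9918.888 kg
Density = total biomass / volume = 9918.888 / 223 = 44.4793 kg/m^3

44.4793 kg/m^3


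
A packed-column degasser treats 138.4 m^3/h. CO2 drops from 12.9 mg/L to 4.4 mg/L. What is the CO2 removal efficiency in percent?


CO2_out / CO2_in = 4.4 / 12.9 = 0.34108527
Fraction remaining = 0.34108527
efficiency = (1 - 0.34108527) * 100 = 65.8915 %

65.8915 %


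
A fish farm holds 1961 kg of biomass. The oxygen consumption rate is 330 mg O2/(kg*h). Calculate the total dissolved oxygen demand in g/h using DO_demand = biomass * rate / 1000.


Total O2 consumption (mg/h) = 1961 kg * 330 mg/(kg*h) = 647130 mg/h
Convert to g/h: 647130 / 1000 = 647.13 g/h

647.13 g/h


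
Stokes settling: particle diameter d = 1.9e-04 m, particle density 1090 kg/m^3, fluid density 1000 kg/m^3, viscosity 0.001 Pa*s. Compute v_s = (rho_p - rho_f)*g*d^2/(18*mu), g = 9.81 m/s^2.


Density difference: rho_p - rho_f = 1090 - 1000 = 90 kg/m^3
d^2 = (1.9e-04)^2 = 3.61e-08 m^2
Numerator = (rho_p - rho_f) * g * d^2 = 90 * 9.81 * 3.61e-08 = 3.187269e-05
Denominator = 18 * mu = 18 * 0.001 = 0.018
v_s = 3.187269e-05 / 0.018 = 0.00177071 m/s
Check: Re = rho_f * v_s * d / mu = 1000 * 0.00177071 * 1.9e-04 / 0.001 = 0.336 < 1, so Stokes' law applies.

0.00177071 m/s


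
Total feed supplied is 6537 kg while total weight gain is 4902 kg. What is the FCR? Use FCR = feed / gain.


FCR = feed consumed / weight gained
FCR = 6537 kg / 4902 kg = 1.33354

1.33354


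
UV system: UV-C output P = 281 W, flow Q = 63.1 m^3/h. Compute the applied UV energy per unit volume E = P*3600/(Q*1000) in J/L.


Energy delivered per hour = 281 W * 3600 s = 1011600 J/h
Volume treated per hour = 63.1 m^3/h * 1000 = 63100 L/h
dose = 1011600 / 63100 = 16.0317 J/L

16.0317 J/L


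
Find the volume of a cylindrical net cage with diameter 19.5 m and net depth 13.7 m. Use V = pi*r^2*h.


r = d/2 = 19.5/2 = 9.75 m
Base area = pi*r^2 = pi*9.75^2 = 298.64765 m^2
Volume = 298.64765 * 13.7 = 4091.47 m^3

4091.47 m^3


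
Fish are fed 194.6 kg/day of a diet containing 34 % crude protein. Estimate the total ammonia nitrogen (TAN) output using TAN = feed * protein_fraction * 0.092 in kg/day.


Protein in feed = 194.6 * 34/100 = 66.164 kg/day
TAN = protein * 0.092 = 66.164 * 0.092 = 6.087088 kg/day

6.087088 kg/day


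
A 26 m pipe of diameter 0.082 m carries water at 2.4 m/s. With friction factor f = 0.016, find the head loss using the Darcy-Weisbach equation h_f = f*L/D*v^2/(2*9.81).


v^2 = 2.4^2 = 5.76 m^2/s^2
L/D = 26/0.082 = 317.07317
h_f = f*(L/D)*v^2/(2g) = 0.016 * 317.07317 * 5.76 / 19.62 = 1.48937 m

1.48937 m


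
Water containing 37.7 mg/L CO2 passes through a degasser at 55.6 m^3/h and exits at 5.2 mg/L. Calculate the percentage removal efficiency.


CO2_out / CO2_in = 5.2 / 37.7 = 0.13793103
Fraction remaining = 0.13793103
efficiency = (1 - 0.13793103) * 100 = 86.2069 %

86.2069 %


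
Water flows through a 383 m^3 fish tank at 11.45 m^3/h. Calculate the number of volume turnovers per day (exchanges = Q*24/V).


Daily flow volume = 11.45 m^3/h * 24 h = 274.8 m^3/day
Exchanges = daily flow / tank volume = 274.8 / 383 = 0.717493 exchanges/day

0.717493 exchanges/day


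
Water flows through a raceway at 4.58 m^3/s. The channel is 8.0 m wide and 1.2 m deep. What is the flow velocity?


Cross-sectional area = W * d = 8.0 * 1.2 = 9.6 m^2
Velocity = Q / A = 4.58 / 9.6 = 0.477083 m/s

0.477083 m/s


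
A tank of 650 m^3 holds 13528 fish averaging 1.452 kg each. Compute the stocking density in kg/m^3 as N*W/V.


Total biomass = 13528 fish * 1.452 kg = 19642.656 kg
Density = total biomass / volume = 19642.656 / 650 = 30.2195 kg/m^3

30.2195 kg/m^3


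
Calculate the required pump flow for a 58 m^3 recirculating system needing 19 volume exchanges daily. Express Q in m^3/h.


Daily recirculation volume = 58 m^3 * 19 = 1102 m^3/day
Flow rate Q = daily volume / 24 h = 1102 / 24 = 45.9167 m^3/h

45.9167 m^3/h


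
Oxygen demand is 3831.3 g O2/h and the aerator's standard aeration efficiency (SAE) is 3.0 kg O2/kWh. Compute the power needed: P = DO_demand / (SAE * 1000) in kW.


SAE in g O2/kWh = 3.0 * 1000 = 3000 g/kWh
P = DO_demand / SAE_g = 3831.3 / 3000 = 1.2771 kW

1.2771 kW


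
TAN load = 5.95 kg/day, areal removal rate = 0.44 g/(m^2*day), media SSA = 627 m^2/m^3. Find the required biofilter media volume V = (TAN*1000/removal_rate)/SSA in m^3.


A = 5.95*1000 / 0.44 = 13522.727 m^2
V = 13522.727 / 627 = 21.5673

21.5673 m^3


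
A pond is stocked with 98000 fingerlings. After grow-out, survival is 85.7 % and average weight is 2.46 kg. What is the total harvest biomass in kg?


Survivors = 98000 * 85.7/100 = 83986 fish
Harvest biomass = survivors * W_f = 83986 * 2.46 = 206605.56 kg

206605.56 kg


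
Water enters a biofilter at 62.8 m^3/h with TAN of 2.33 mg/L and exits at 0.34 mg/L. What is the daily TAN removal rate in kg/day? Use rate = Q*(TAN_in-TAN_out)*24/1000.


Concentration drop: TAN_in - TAN_out = 2.33 - 0.34 = 1.99 mg/L
Hourly TAN removed = Q * dTAN = 62.8 m^3/h * 1.99 mg/L = 124.972 g/h  (m^3/h * mg/L = g/h)
Daily TAN removed = 124.972 * 24 = 2999.328 g/day
Convert to kg/day: 2999.328 / 1000 = 2.999328 kg/day

2.999328 kg/day


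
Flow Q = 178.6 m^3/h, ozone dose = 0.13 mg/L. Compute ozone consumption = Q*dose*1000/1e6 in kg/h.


O3 demand (mg/h) = Q * dose * 1000 = 178.6 * 0.13 * 1000 = 23218 mg/h
Convert mg to kg: 23218 / 1e6 = 0.023218 kg/h

0.023218 kg/h


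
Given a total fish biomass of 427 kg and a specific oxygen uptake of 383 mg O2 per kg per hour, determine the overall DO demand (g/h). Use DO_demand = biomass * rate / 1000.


Total O2 consumption (mg/h) = 427 kg * 383 mg/(kg*h) = 163541 mg/h
Convert to g/h: 163541 / 1000 = 163.541 g/h

163.541 g/h


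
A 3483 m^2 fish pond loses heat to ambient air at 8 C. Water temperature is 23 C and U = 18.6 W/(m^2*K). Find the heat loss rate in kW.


Temperature difference dT = 23 - 8 = 15 K
Heat loss (W) = U * A * dT = 18.6 * 3483 * 15 = 971757 W
Convert to kW: 971757 / 1000 = 971.757 kW

971.757 kW


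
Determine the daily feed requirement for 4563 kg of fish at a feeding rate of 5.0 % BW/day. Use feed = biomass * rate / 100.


Feeding rate fraction = 5.0% / 100 = 0.05
Daily feed = 4563 kg * 0.05 = 228.15 kg/day

228.15 kg/day


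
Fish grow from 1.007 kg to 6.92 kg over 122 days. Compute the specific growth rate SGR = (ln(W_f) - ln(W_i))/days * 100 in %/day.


ln(W_f) = ln(6.92) = 1.9344158
ln(W_i) = ln(1.007) = 0.0069756137
ln(W_f) - ln(W_i) = 1.9344158 - 0.0069756137 = 1.9274402
SGR = 1.9274402 / 122 * 100 = 1.57987 %/day

1.57987 %/day


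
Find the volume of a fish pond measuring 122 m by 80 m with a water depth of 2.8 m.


Base area = L * W = 122 * 80 = 9760 m^2
Volume = area * depth = 9760 * 2.8 = 27328 m^3

27328 m^3


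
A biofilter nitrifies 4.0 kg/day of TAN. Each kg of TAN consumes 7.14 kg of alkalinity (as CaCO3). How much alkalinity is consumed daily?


Alkalinity factor: 7.14 kg CaCO3 consumed per kg TAN nitrified
alk = 4.0 kg TAN * 7.14 = 28.56 kg CaCO3/day

28.56 kg CaCO3/day


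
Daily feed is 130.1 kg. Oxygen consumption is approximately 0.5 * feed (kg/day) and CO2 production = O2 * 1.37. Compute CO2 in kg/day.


O2 = 130.1 * 0.5 = 65.05
CO2 = 65.05 * 1.37 = 89.1185

89.1185 kg/day


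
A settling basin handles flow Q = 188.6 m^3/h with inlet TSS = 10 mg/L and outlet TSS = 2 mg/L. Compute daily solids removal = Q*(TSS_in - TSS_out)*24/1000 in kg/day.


Concentration drop: TSS_in - TSS_out = 10 - 2 = 8 mg/L
Hourly solids removed = Q * dTSS = 188.6 m^3/h * 8 mg/L = 1508.8 g/h  (m^3/h * mg/L = g/h)
Daily solids removed = 1508.8 * 24 = 36211.2 g/day
Convert g to kg: 36211.2 / 1000 = 36.2112 kg/day

36.2112 kg/day


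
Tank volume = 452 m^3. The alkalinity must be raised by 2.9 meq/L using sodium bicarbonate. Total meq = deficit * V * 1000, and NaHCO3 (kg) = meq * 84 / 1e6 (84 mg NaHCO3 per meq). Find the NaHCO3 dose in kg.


Tank volume in L = 452 m^3 * 1000 = 452000 L
Total meq required = 2.9 meq/L * 452000 L = 1310800 meq
NaHCO3 mass = 1310800 meq * 84 mg/meq / 1e6 = 110.107 kg

110.107 kg


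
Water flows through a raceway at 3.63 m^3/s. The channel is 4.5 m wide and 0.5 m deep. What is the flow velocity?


Cross-sectional area = W * d = 4.5 * 0.5 = 2.25 m^2
Velocity = Q / A = 3.63 / 2.25 = 1.61333 m/s

1.61333 m/s


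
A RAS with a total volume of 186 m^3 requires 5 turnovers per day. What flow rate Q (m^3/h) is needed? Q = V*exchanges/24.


Daily recirculation volume = 186 m^3 * 5 = 930 m^3/day
Flow rate Q = daily volume / 24 h = 930 / 24 = 38.75 m^3/h

38.75 m^3/h


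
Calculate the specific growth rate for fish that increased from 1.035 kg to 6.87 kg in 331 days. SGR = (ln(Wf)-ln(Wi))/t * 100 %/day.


ln(W_f) = ln(6.87) = 1.9271641
ln(W_i) = ln(1.035) = 0.034401427
ln(W_f) - ln(W_i) = 1.9271641 - 0.034401427 = 1.8927627
SGR = 1.8927627 / 331 * 100 = 0.571832 %/day

0.571832 %/day


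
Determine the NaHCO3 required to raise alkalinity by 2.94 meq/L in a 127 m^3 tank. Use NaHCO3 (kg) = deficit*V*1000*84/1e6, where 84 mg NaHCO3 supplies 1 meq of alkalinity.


Tank volume in L = 127 m^3 * 1000 = 127000 L
Total meq required = 2.94 meq/L * 127000 L = 373380 meq
NaHCO3 mass = 373380 meq * 84 mg/meq / 1e6 = 31.3639 kg

31.3639 kg


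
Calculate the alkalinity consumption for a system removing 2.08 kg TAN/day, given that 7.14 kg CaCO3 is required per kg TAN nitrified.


Alkalinity factor: 7.14 kg CaCO3 consumed per kg TAN nitrified
alk = 2.08 kg TAN * 7.14 = 14.8512 kg CaCO3/day

14.8512 kg CaCO3/day


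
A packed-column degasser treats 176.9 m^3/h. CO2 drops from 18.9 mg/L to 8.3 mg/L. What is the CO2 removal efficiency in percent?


CO2_out / CO2_in = 8.3 / 18.9 = 0.43915344
Fraction remaining = 0.43915344
efficiency = (1 - 0.43915344) * 100 = 56.0847 %

56.0847 %


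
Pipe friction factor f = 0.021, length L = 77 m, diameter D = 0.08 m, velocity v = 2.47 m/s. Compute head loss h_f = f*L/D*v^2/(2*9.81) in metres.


v^2 = 2.47^2 = 6.1009 m^2/s^2
L/D = 77/0.08 = 962.5
h_f = f*(L/D)*v^2/(2g) = 0.021 * 962.5 * 6.1009 / 19.62 = 6.28514 m

6.28514 m


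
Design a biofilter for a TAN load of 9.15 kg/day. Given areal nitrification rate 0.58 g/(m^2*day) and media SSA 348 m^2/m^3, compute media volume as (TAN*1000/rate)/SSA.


A = 9.15*1000 / 0.58 = 15775.862 m^2
V = 15775.862 / 348 = 45.3329

45.3329 m^3


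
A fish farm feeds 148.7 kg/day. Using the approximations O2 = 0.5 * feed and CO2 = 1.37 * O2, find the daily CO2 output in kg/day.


O2 = 148.7 * 0.5 = 74.35
CO2 = 74.35 * 1.37 = 101.8595

101.8595 kg/day


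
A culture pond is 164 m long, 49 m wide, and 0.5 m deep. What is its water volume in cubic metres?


Base area = L * W = 164 * 49 = 8036 m^2
Volume = area * depth = 8036 * 0.5 = 4018 m^3

4018 m^3


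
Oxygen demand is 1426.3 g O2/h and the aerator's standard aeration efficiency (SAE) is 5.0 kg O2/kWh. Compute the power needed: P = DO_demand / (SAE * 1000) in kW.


SAE in g O2/kWh = 5.0 * 1000 = 5000 g/kWh
P = DO_demand / SAE_g = 1426.3 / 5000 = 0.28526 kW

0.28526 kW


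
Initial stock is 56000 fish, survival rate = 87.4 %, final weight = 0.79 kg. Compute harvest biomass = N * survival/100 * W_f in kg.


Survivors = 56000 * 87.4/100 = 48944 fish
Harvest biomass = survivors * W_f = 48944 * 0.79 = 38665.76 kg

38665.76 kg


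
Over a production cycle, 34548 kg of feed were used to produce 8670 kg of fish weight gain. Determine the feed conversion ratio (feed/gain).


FCR = feed consumed / weight gained
FCR = 34548 kg / 8670 kg = 3.98478

3.98478


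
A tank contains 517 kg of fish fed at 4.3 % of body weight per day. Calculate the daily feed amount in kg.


Feeding rate fraction = 4.3% / 100 = 0.043
Daily feed = 517 kg * 0.043 = 22.231 kg/day

22.231 kg/day


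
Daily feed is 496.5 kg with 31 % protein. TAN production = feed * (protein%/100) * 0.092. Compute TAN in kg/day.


Protein in feed = 496.5 * 31/100 = 153.915 kg/day
TAN = protein * 0.092 = 153.915 * 0.092 = 14.16018 kg/day

14.16018 kg/day


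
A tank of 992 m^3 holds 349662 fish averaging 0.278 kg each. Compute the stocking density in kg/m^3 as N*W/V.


Total biomass = 349662 fish * 0.278 kg = 97206.036 kg
Density = total biomass / volume = 97206.036 / 992 = 97.99 kg/m^3

97.99 kg/m^3


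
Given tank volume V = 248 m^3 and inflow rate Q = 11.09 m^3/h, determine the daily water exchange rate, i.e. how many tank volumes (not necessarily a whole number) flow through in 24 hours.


Daily flow volume = 11.09 m^3/h * 24 h = 266.16 m^3/day
Exchanges = daily flow / tank volume = 266.16 / 248 = 1.07323 exchanges/day

1.07323 exchanges/day
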